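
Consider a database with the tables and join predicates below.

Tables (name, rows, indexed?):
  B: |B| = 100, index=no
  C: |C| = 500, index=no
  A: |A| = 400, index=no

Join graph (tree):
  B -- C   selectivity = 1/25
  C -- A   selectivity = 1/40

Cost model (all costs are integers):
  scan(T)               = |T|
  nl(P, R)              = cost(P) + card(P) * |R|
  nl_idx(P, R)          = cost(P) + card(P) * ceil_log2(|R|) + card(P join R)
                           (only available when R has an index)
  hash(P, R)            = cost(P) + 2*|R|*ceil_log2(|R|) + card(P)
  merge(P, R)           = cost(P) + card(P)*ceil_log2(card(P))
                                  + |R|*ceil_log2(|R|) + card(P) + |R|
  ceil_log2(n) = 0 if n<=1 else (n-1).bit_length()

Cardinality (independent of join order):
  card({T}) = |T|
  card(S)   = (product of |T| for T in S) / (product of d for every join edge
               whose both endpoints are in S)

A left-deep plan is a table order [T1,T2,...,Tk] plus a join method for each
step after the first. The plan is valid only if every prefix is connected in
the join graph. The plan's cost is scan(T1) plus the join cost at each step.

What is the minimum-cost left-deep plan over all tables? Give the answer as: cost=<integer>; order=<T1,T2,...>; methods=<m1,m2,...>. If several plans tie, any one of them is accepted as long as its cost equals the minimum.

cost=11600; order=C,B,A; methods=hash,hash

Selinger DP (subsets sized 1..n):
  {B}: scan cost=100, card=100
  {C}: scan cost=500, card=500
  {A}: scan cost=400, card=400
  {BC}: card=2000; try (B,hash)→2400, (C,merge)→5900, (B,merge)→6300, (C,hash)→9200, (C,nl)→50100, (B,nl)→50500; best=2400 via (B,hash)
  {AC}: card=5000; try (A,hash)→8200, (C,merge)→9400, (A,merge)→9500, (C,hash)→9800, (C,nl)→200400, (A,nl)→200500; best=8200 via (A,hash)
  {ABC}: card=20000; try (A,hash)→11600, (B,hash)→14600, (A,merge)→30400, (B,merge)→79000, (B,nl)→508200, (A,nl)→802400; best=11600 via (A,hash)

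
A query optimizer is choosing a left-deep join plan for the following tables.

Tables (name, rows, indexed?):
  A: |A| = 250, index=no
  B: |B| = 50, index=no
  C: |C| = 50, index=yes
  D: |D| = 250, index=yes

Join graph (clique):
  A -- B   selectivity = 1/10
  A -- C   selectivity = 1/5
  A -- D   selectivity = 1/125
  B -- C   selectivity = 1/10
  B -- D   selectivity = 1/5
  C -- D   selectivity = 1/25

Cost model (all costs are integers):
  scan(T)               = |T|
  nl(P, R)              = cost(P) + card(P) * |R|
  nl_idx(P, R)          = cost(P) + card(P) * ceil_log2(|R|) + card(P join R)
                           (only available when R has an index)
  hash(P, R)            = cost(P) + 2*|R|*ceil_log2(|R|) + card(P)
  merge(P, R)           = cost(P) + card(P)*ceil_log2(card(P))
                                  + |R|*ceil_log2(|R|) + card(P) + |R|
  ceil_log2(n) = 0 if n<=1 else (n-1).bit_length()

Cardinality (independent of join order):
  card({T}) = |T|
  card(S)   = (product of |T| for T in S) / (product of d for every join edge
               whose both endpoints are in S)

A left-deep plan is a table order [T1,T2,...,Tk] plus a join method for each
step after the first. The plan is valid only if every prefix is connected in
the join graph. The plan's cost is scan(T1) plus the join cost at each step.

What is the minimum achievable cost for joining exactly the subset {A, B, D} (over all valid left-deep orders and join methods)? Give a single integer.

Selinger DP over subsets of {A,B,D}:
  {A}: scan cost=250, card=250
  {B}: scan cost=50, card=50
  {D}: scan cost=250, card=250
  {AB}: card=1250; try (B,hash)→1100, (A,merge)→2650, (B,merge)→2850, (A,hash)→4100, (A,nl)→12550, (B,nl)→12750; best=1100 via (B,hash)
  {AD}: card=500; try (D,nl_idx)→2750, (D,hash)→4500, (A,hash)→4500, (D,merge)→4750, (A,merge)→4750, (D,nl)→62750 …(+1); best=2750 via (D,nl_idx)
  {BD}: card=2500; try (B,hash)→1100, (D,merge)→2650, (B,merge)→2850, (D,nl_idx)→2950, (D,hash)→4100, (D,nl)→12550 …(+1); best=1100 via (B,hash)
  {ABD}: card=500; try (B,hash)→3850, (D,hash)→6350, (A,hash)→7600, (B,merge)→8100, (D,nl_idx)→11600, (D,merge)→18350 …(+4); best=3850 via (B,hash)

3850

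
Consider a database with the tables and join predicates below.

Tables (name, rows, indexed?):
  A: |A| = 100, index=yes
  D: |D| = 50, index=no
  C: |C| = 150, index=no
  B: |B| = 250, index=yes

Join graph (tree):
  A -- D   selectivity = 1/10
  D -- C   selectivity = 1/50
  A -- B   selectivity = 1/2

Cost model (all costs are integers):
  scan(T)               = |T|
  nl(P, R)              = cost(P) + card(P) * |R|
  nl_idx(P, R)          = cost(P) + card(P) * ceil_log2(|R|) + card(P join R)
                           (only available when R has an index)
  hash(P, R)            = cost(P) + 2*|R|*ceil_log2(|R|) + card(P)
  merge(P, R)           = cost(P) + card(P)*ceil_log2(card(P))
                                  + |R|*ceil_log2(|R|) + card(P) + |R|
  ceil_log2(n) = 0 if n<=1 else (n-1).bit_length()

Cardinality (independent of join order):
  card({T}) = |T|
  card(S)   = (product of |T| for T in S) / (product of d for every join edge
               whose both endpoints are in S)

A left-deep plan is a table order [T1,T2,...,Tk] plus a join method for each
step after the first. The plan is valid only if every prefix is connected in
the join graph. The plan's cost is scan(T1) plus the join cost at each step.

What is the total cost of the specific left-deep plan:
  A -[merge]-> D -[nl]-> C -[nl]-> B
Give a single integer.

step 1: scan A: cost=100, card=100
step 2: join D via merge
    card(P join D) = 100*50/(10) = 500
    cost = 100 + 100*7 + 50*6 + 100 + 50 = 1250
step 3: join C via nl
    card(P join C) = 500*150/(50) = 1500
    cost = 1250 + 500*150 = 76250
step 4: join B via nl
    card(P join B) = 1500*250/(2) = 187500
    cost = 76250 + 1500*250 = 451250

451250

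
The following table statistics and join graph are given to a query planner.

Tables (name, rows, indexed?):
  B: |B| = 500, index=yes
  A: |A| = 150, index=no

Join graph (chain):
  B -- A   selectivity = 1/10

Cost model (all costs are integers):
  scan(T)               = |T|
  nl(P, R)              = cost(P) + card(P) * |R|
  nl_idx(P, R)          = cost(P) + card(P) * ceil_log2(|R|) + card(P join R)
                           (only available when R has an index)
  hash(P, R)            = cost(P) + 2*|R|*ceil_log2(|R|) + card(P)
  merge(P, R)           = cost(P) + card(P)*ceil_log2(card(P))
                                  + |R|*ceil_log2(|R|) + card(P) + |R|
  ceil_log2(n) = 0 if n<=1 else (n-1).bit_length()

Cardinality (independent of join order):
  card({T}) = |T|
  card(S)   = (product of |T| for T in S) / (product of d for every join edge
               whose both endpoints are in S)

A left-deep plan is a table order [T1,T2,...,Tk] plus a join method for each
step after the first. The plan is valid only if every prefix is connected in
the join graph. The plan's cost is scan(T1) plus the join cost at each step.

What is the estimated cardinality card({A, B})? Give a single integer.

Tables in S: A(150), B(500)
Edges inside S: B-A(d=10)
numerator = 150 * 500 = 75000
denominator = 10 = 10
card(S) = 75000 / 10 = 7500

7500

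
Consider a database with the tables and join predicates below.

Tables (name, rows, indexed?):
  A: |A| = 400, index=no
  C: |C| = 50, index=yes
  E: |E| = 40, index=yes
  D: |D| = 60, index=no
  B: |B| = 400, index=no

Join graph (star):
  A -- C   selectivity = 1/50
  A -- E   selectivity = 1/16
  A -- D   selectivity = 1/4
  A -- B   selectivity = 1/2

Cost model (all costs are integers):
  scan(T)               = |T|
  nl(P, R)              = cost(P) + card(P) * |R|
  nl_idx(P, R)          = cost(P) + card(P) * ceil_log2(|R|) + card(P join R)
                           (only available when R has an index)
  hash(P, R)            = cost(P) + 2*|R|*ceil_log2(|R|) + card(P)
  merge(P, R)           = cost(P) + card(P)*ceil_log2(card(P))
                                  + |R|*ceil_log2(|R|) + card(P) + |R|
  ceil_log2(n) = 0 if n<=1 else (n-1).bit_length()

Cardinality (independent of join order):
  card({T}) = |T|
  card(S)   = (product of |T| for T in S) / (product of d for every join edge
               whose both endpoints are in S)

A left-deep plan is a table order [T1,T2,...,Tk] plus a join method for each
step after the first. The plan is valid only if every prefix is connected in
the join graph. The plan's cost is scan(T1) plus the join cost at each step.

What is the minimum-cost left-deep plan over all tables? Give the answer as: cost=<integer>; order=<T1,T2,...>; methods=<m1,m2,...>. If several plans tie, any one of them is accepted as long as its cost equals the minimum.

Selinger DP (subsets sized 1..n):
  {A}: scan cost=400, card=400
  {C}: scan cost=50, card=50
  {E}: scan cost=40, card=40
  {D}: scan cost=60, card=60
  {B}: scan cost=400, card=400
  {AC}: card=400; try (C,hash)→1400, (C,nl_idx)→3200, (A,merge)→4400, (C,merge)→4750, (A,hash)→7300, (A,nl)→20050 …(+1); best=1400 via (C,hash)
  {AE}: card=1000; try (E,hash)→1280, (E,nl_idx)→3800, (A,merge)→4320, (E,merge)→4680, (A,hash)→7280, (A,nl)→16040 …(+1); best=1280 via (E,hash)
  {AD}: card=6000; try (D,hash)→1520, (A,merge)→4480, (D,merge)→4820, (A,hash)→7320, (A,nl)→24060, (D,nl)→24400; best=1520 via (D,hash)
  {AB}: card=80000; try (B,hash)→8000, (A,hash)→8000, (B,merge)→8400, (A,merge)→8400, (B,nl)→160400, (A,nl)→160400; best=8000 via (B,hash)
  {ACE}: card=1000; try (E,hash)→2280, (C,hash)→2880, (E,nl_idx)→4800, (E,merge)→5680, (C,nl_idx)→8280, (C,merge)→12630 …(+2); best=2280 via (E,hash)
  {ACD}: card=6000; try (D,hash)→2520, (D,merge)→5820, (C,hash)→8120, (D,nl)→25400, (C,nl_idx)→43520, (C,merge)→85870 …(+1); best=2520 via (D,hash)
  {ABC}: card=80000; try (B,hash)→9000, (B,merge)→9400, (C,hash)→88600, (B,nl)→161400, (C,nl_idx)→568000, (C,merge)→1448350 …(+1); best=9000 via (B,hash)
  {ADE}: card=15000; try (D,hash)→3000, (E,hash)→8000, (D,merge)→12700, (E,nl_idx)→52520, (D,nl)→61280, (E,merge)→85800 …(+1); best=3000 via (D,hash)
  {ABE}: card=200000; try (B,hash)→9480, (B,merge)→16280, (E,hash)→88480, (B,nl)→401280, (E,nl_idx)→688000, (E,merge)→1448280 …(+1); best=9480 via (B,hash)
  {ABD}: card=1200000; try (B,hash)→14720, (D,hash)→88720, (B,merge)→89520, (D,merge)→1448420, (B,nl)→2401520, (D,nl)→4808000; best=14720 via (B,hash)
  {ACDE}: card=15000; try (D,hash)→4000, (E,hash)→9000, (D,merge)→13700, (C,hash)→18600, (E,nl_idx)→53520, (D,nl)→62280 …(+5); best=4000 via (D,hash)
  {ABCE}: card=200000; try (B,hash)→10480, (B,merge)→17280, (E,hash)→89480, (C,hash)→210080, (B,nl)→402280, (E,nl_idx)→689000 …(+5); best=10480 via (B,hash)
  {ABCD}: card=1200000; try (B,hash)→15720, (D,hash)→89720, (B,merge)→90520, (C,hash)→1215320, (D,merge)→1449420, (B,nl)→2402520 …(+4); best=15720 via (B,hash)
  {ABDE}: card=3000000; try (B,hash)→25200, (D,hash)→210200, (B,merge)→232000, (E,hash)→1215200, (D,merge)→3809900, (B,nl)→6003000 …(+4); best=25200 via (B,hash)
  {ABCDE}: card=3000000; try (B,hash)→26200, (D,hash)→211200, (B,merge)→233000, (E,hash)→1216200, (C,hash)→3025800, (D,merge)→3810900 …(+8); best=26200 via (B,hash)

cost=26200; order=A,C,E,D,B; methods=hash,hash,hash,hash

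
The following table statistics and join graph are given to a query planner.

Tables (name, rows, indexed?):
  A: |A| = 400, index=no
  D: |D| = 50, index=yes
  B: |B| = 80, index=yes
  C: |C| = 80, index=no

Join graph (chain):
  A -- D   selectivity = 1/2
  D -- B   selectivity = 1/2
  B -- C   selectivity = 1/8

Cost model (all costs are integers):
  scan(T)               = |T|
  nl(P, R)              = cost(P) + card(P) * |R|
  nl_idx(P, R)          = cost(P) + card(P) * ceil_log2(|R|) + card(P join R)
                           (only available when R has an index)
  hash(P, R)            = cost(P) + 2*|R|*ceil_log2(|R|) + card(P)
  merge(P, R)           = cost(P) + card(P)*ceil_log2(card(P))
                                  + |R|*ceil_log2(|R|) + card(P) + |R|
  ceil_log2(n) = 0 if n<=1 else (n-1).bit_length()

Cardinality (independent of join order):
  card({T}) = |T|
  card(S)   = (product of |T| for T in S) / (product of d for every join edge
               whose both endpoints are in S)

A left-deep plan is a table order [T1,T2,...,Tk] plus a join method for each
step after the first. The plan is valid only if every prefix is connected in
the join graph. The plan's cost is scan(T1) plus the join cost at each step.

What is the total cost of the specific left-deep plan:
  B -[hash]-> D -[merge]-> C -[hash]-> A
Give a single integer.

step 1: scan B: cost=80, card=80
step 2: join D via hash
    card(P join D) = 80*50/(2) = 2000
    cost = 80 + 2*50*6 + 80 = 760
step 3: join C via merge
    card(P join C) = 2000*80/(8) = 20000
    cost = 760 + 2000*11 + 80*7 + 2000 + 80 = 25400
step 4: join A via hash
    card(P join A) = 20000*400/(2) = 4000000
    cost = 25400 + 2*400*9 + 20000 = 52600

52600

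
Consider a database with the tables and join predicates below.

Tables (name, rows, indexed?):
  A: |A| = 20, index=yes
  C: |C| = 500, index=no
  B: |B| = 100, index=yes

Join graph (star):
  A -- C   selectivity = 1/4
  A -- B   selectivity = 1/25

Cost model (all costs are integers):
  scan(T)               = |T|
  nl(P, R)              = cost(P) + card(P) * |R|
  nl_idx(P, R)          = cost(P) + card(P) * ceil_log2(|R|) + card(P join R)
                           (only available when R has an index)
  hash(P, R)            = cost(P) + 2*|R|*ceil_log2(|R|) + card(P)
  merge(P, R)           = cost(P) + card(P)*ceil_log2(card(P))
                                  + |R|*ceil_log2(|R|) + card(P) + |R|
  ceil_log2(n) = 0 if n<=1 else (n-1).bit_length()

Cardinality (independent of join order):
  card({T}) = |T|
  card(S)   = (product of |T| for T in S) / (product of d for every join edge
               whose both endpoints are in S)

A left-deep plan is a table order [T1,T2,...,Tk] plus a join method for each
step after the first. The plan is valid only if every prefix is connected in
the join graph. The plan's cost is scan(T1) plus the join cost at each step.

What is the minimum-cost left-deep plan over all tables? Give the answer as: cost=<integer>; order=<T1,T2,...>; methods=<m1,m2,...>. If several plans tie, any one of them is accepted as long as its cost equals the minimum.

Selinger DP (subsets sized 1..n):
  {A}: scan cost=20, card=20
  {C}: scan cost=500, card=500
  {B}: scan cost=100, card=100
  {AC}: card=2500; try (A,hash)→1200, (C,merge)→5140, (A,nl_idx)→5500, (A,merge)→5620, (C,hash)→9040, (C,nl)→10020 …(+1); best=1200 via (A,hash)
  {AB}: card=80; try (B,nl_idx)→240, (A,hash)→400, (A,nl_idx)→680, (B,merge)→940, (A,merge)→1020, (B,hash)→1440 …(+2); best=240 via (B,nl_idx)
  {ABC}: card=10000; try (B,hash)→5100, (C,merge)→5880, (C,hash)→9320, (B,nl_idx)→28700, (B,merge)→34500, (C,nl)→40240 …(+1); best=5100 via (B,hash)

cost=5100; order=C,A,B; methods=hash,hash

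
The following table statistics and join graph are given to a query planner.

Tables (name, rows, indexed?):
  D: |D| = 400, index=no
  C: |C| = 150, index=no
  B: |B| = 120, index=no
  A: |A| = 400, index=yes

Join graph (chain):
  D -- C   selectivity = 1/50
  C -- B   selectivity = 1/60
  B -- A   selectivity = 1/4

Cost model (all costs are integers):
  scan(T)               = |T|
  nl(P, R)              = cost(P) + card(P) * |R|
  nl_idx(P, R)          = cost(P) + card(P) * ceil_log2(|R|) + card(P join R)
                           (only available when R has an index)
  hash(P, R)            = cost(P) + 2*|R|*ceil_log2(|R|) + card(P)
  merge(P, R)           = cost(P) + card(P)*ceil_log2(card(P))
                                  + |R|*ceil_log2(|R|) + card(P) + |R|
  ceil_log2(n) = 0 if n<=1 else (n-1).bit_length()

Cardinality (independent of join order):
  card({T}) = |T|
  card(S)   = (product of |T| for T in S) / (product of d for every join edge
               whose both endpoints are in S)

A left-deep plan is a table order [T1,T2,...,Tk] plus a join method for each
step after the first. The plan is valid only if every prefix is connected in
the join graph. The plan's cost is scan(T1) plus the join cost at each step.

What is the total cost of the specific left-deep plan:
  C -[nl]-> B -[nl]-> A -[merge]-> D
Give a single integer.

step 1: scan C: cost=150, card=150
step 2: join B via nl
    card(P join B) = 150*120/(60) = 300
    cost = 150 + 150*120 = 18150
step 3: join A via nl
    card(P join A) = 300*400/(4) = 30000
    cost = 18150 + 300*400 = 138150
step 4: join D via merge
    card(P join D) = 30000*400/(50) = 240000
    cost = 138150 + 30000*15 + 400*9 + 30000 + 400 = 622150

622150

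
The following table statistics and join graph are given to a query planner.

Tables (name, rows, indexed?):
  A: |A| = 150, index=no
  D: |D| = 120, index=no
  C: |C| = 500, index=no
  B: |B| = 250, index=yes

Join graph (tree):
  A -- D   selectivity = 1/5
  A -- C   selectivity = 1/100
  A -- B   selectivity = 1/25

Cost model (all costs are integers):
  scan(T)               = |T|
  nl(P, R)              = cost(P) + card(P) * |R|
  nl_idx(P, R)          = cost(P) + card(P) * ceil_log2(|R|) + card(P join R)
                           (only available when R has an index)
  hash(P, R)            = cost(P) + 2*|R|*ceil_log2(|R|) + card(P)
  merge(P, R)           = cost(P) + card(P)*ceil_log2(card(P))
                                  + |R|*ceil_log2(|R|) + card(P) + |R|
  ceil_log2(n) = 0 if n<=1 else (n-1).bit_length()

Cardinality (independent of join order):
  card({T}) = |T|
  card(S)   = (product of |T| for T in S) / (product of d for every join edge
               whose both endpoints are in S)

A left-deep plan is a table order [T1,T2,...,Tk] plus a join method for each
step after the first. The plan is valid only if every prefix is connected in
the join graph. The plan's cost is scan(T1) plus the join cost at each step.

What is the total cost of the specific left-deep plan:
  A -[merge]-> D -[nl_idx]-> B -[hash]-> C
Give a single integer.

112260

step 1: scan A: cost=150, card=150
step 2: join D via merge
    card(P join D) = 150*120/(5) = 3600
    cost = 150 + 150*8 + 120*7 + 150 + 120 = 2460
step 3: join B via nl_idx
    card(P join B) = 3600*250/(25) = 36000
    cost = 2460 + 3600*8 + 36000 = 67260
step 4: join C via hash
    card(P join C) = 36000*500/(100) = 180000
    cost = 67260 + 2*500*9 + 36000 = 112260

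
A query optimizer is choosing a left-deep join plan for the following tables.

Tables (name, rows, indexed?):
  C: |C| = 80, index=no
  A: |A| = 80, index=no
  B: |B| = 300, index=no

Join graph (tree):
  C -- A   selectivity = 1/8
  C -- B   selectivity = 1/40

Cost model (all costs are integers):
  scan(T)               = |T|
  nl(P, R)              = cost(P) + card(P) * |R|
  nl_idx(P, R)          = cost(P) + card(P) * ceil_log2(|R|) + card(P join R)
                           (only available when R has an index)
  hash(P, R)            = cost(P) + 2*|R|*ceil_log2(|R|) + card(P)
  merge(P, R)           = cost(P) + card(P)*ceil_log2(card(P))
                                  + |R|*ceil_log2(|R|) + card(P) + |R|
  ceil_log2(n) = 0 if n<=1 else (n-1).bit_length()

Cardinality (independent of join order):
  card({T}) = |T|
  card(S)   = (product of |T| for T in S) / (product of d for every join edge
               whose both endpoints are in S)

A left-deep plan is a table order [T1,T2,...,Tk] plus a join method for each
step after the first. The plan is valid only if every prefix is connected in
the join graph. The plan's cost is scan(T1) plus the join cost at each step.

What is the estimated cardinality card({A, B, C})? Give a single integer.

Tables in S: A(80), B(300), C(80)
Edges inside S: C-A(d=8), C-B(d=40)
numerator = 80 * 300 * 80 = 1920000
denominator = 8 * 40 = 320
card(S) = 1920000 / 320 = 6000

6000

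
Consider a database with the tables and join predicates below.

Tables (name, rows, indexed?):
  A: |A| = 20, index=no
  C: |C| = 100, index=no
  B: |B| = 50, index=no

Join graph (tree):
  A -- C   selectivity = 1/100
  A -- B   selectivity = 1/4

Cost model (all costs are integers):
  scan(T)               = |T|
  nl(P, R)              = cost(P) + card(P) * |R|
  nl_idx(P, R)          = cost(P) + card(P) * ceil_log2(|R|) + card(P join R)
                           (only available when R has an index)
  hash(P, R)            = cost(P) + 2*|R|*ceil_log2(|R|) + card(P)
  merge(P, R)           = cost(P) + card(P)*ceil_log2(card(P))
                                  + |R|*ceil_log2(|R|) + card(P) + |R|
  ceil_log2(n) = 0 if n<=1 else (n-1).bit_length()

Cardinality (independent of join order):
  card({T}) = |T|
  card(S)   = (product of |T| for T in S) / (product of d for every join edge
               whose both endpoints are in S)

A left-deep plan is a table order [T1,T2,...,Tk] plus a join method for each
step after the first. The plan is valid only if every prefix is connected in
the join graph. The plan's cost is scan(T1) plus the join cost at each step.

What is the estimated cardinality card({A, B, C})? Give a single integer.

250

Tables in S: A(20), B(50), C(100)
Edges inside S: A-C(d=100), A-B(d=4)
numerator = 20 * 50 * 100 = 100000
denominator = 100 * 4 = 400
card(S) = 100000 / 400 = 250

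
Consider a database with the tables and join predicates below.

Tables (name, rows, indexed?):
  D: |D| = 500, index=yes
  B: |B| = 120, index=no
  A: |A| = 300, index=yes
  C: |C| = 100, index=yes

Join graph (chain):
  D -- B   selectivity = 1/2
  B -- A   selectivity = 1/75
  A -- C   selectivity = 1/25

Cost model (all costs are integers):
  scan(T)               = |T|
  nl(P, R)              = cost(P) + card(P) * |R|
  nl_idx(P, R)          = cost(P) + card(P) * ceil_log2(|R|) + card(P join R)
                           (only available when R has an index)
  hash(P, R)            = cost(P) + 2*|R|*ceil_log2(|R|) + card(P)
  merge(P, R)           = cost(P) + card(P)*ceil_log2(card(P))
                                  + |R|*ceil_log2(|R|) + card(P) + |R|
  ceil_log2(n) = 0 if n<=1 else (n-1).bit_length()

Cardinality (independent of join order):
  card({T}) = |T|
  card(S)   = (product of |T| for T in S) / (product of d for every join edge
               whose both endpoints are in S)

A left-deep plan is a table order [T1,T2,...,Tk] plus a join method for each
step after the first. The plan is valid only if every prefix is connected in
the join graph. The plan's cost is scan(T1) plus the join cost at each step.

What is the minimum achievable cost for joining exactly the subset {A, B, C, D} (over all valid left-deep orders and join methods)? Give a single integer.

Selinger DP over subsets of {A,B,C,D}:
  {D}: scan cost=500, card=500
  {B}: scan cost=120, card=120
  {A}: scan cost=300, card=300
  {C}: scan cost=100, card=100
  {BD}: card=30000; try (B,hash)→2680, (D,merge)→6080, (B,merge)→6460, (D,hash)→9240, (D,nl_idx)→31200, (D,nl)→60120 …(+1); best=2680 via (B,hash)
  {AB}: card=480; try (A,nl_idx)→1680, (B,hash)→2280, (A,merge)→4080, (B,merge)→4260, (A,hash)→5640, (A,nl)→36120 …(+1); best=1680 via (A,nl_idx)
  {AC}: card=1200; try (C,hash)→2000, (A,nl_idx)→2200, (C,nl_idx)→3600, (A,merge)→3900, (C,merge)→4100, (A,hash)→5600 …(+2); best=2000 via (C,hash)
  {ABD}: card=120000; try (D,hash)→11160, (D,merge)→11480, (A,hash)→38080, (D,nl_idx)→126000, (D,nl)→241680, (A,nl_idx)→392680 …(+2); best=11160 via (D,hash)
  {ABC}: card=1920; try (C,hash)→3560, (B,hash)→4880, (C,nl_idx)→6960, (C,merge)→7280, (B,merge)→17360, (C,nl)→49680 …(+1); best=3560 via (C,hash)
  {ABCD}: card=480000; try (D,hash)→14480, (D,merge)→31600, (C,hash)→132560, (D,nl_idx)→500840, (D,nl)→963560, (C,nl_idx)→1331160 …(+2); best=14480 via (D,hash)

14480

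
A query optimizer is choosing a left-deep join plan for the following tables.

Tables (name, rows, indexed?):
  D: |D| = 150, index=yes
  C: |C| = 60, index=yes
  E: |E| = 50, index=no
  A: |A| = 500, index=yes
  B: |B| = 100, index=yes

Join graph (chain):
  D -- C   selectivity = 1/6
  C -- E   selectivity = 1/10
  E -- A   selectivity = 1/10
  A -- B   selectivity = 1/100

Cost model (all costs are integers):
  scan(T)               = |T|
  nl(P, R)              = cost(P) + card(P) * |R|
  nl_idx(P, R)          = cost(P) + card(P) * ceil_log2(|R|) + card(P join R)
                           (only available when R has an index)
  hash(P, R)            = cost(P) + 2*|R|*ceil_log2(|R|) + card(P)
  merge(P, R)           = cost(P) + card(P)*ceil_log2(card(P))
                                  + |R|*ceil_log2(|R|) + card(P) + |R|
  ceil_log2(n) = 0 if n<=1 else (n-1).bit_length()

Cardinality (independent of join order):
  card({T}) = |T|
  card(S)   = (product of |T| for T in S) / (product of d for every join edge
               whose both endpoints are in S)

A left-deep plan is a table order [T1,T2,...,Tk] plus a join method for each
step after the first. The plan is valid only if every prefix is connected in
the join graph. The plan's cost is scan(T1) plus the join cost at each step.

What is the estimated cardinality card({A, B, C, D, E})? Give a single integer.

375000

Tables in S: A(500), B(100), C(60), D(150), E(50)
Edges inside S: D-C(d=6), C-E(d=10), E-A(d=10), A-B(d=100)
numerator = 500 * 100 * 60 * 150 * 50 = 22500000000
denominator = 6 * 10 * 10 * 100 = 60000
card(S) = 22500000000 / 60000 = 375000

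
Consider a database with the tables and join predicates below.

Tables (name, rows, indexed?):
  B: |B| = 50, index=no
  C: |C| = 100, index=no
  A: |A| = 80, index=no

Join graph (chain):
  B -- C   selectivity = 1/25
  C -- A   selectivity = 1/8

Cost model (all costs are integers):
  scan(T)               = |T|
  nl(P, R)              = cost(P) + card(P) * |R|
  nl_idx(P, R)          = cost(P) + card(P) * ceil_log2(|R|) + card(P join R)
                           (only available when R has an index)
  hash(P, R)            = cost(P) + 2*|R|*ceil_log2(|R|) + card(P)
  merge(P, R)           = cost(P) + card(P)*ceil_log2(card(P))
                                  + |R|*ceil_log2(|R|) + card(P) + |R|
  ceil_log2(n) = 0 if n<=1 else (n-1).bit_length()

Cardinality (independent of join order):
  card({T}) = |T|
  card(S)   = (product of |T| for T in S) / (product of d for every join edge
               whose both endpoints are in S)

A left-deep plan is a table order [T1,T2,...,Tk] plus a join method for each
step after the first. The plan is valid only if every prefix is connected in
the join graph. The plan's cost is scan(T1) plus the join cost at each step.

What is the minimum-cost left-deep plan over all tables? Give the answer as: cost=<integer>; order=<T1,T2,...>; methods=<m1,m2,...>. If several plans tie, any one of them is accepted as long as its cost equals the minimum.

cost=2120; order=C,B,A; methods=hash,hash

Selinger DP (subsets sized 1..n):
  {B}: scan cost=50, card=50
  {C}: scan cost=100, card=100
  {A}: scan cost=80, card=80
  {BC}: card=200; try (B,hash)→800, (C,merge)→1200, (B,merge)→1250, (C,hash)→1500, (C,nl)→5050, (B,nl)→5100; best=800 via (B,hash)
  {AC}: card=1000; try (A,hash)→1320, (C,merge)→1520, (A,merge)→1540, (C,hash)→1560, (C,nl)→8080, (A,nl)→8100; best=1320 via (A,hash)
  {ABC}: card=2000; try (A,hash)→2120, (B,hash)→2920, (A,merge)→3240, (B,merge)→12670, (A,nl)→16800, (B,nl)→51320; best=2120 via (A,hash)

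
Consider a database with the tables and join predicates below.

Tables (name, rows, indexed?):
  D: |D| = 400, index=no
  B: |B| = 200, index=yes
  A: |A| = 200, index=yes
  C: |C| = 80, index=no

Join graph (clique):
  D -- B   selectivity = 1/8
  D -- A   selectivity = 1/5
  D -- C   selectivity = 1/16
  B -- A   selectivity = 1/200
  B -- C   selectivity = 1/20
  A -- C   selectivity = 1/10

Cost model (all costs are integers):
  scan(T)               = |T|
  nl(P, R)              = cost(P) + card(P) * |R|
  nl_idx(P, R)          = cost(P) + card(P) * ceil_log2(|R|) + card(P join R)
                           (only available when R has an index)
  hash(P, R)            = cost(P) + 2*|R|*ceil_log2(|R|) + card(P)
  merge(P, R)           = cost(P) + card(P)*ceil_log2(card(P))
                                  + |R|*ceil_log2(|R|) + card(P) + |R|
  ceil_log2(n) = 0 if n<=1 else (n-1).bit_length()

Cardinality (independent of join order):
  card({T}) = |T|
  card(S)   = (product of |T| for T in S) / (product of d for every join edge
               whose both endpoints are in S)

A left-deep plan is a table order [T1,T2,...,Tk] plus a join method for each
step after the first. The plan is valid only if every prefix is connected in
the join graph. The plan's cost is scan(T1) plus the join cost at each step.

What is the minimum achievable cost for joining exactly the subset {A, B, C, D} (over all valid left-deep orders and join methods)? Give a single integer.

7960

Selinger DP over subsets of {A,B,C,D}:
  {D}: scan cost=400, card=400
  {B}: scan cost=200, card=200
  {A}: scan cost=200, card=200
  {C}: scan cost=80, card=80
  {BD}: card=10000; try (B,hash)→4000, (D,merge)→6000, (B,merge)→6200, (D,hash)→7600, (B,nl_idx)→13600, (D,nl)→80200 …(+1); best=4000 via (B,hash)
  {AD}: card=16000; try (A,hash)→4000, (D,merge)→6000, (A,merge)→6200, (D,hash)→7600, (A,nl_idx)→19600, (D,nl)→80200 …(+1); best=4000 via (A,hash)
  {CD}: card=2000; try (C,hash)→1920, (D,merge)→4720, (C,merge)→5040, (D,hash)→7360, (D,nl)→32080, (C,nl)→32400; best=1920 via (C,hash)
  {AB}: card=200; try (B,nl_idx)→2000, (A,nl_idx)→2000, (B,hash)→3600, (A,hash)→3600, (B,merge)→3800, (A,merge)→3800 …(+2); best=2000 via (B,nl_idx)
  {BC}: card=800; try (C,hash)→1520, (B,nl_idx)→1520, (B,merge)→2520, (C,merge)→2640, (B,hash)→3360, (B,nl)→16080 …(+1); best=1520 via (C,hash)
  {AC}: card=1600; try (C,hash)→1520, (A,nl_idx)→2320, (A,merge)→2520, (C,merge)→2640, (A,hash)→3360, (A,nl)→16080 …(+1); best=1520 via (C,hash)
  {ABD}: card=2000; try (D,merge)→7800, (D,hash)→9400, (A,hash)→17200, (B,hash)→23200, (D,nl)→82000, (A,nl_idx)→86000 …(+5); best=7800 via (D,merge)
  {BCD}: card=2500; try (B,hash)→7120, (D,hash)→9520, (D,merge)→14320, (C,hash)→15120, (B,nl_idx)→20420, (B,merge)→27720 …(+4); best=7120 via (B,hash)
  {ACD}: card=8000; try (A,hash)→7120, (D,hash)→10320, (C,hash)→21120, (D,merge)→24720, (A,nl_idx)→25920, (A,merge)→27720 …(+4); best=7120 via (A,hash)
  {ABC}: card=80; try (C,hash)→3320, (C,merge)→4440, (A,hash)→5520, (B,hash)→6320, (A,nl_idx)→8000, (A,merge)→12120 …(+5); best=3320 via (C,hash)
  {ABCD}: card=50; try (D,merge)→7960, (D,hash)→10600, (C,hash)→10920, (A,hash)→12820, (B,hash)→18320, (A,nl_idx)→27170 …(+8); best=7960 via (D,merge)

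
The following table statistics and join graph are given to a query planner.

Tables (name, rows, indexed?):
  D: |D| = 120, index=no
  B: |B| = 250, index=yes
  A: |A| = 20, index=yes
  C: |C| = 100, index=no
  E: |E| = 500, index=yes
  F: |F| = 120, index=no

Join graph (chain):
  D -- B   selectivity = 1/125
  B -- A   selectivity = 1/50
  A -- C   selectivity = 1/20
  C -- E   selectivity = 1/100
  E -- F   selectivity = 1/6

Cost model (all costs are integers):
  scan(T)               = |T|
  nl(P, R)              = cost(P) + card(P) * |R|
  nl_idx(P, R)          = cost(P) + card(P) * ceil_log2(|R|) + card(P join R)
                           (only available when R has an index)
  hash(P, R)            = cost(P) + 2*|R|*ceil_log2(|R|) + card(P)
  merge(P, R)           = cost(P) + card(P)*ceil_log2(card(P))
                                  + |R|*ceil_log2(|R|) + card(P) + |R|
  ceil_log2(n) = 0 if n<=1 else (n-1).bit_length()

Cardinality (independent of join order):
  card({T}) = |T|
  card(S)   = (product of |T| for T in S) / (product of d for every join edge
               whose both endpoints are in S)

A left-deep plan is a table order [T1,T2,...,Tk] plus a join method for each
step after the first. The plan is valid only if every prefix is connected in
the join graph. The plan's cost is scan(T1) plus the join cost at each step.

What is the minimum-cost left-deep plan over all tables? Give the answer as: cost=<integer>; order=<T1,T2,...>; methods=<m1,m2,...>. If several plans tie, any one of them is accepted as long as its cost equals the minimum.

Selinger DP (subsets sized 1..n):
  {D}: scan cost=120, card=120
  {B}: scan cost=250, card=250
  {A}: scan cost=20, card=20
  {C}: scan cost=100, card=100
  {E}: scan cost=500, card=500
  {F}: scan cost=120, card=120
  {BD}: card=240; try (B,nl_idx)→1320, (D,hash)→2180, (B,merge)→3330, (D,merge)→3460, (B,hash)→4240, (B,nl)→30120 …(+1); best=1320 via (B,nl_idx)
  {AB}: card=100; try (B,nl_idx)→280, (A,hash)→700, (A,nl_idx)→1600, (B,merge)→2390, (A,merge)→2620, (B,hash)→4040 …(+2); best=280 via (B,nl_idx)
  {AC}: card=100; try (A,hash)→400, (A,nl_idx)→700, (C,merge)→940, (A,merge)→1020, (C,hash)→1440, (C,nl)→2020 …(+1); best=400 via (A,hash)
  {CE}: card=500; try (E,nl_idx)→1500, (C,hash)→2400, (E,merge)→5900, (C,merge)→6300, (E,hash)→9200, (E,nl)→50100 …(+1); best=1500 via (E,nl_idx)
  {EF}: card=10000; try (F,hash)→2680, (E,merge)→6080, (F,merge)→6460, (E,hash)→9240, (E,nl_idx)→11200, (E,nl)→60120 …(+1); best=2680 via (F,hash)
  {ABD}: card=96; try (A,hash)→1760, (D,merge)→2040, (D,hash)→2060, (A,nl_idx)→2616, (A,merge)→3600, (A,nl)→6120 …(+1); best=1760 via (A,hash)
  {ABC}: card=500; try (B,nl_idx)→1700, (C,hash)→1780, (C,merge)→1880, (B,merge)→3450, (B,hash)→4500, (C,nl)→10280 …(+1); best=1700 via (B,nl_idx)
  {ACE}: card=500; try (E,nl_idx)→1800, (A,hash)→2200, (A,nl_idx)→4500, (E,merge)→6200, (A,merge)→6620, (E,hash)→9500 …(+2); best=1800 via (E,nl_idx)
  {CEF}: card=10000; try (F,hash)→3680, (F,merge)→7460, (C,hash)→14080, (F,nl)→61500, (C,merge)→153480, (C,nl)→1002680; best=3680 via (F,hash)
  {ABCD}: card=480; try (C,hash)→3256, (C,merge)→3328, (D,hash)→3880, (D,merge)→7660, (C,nl)→11360, (D,nl)→61700; best=3256 via (C,hash)
  {ABCE}: card=2500; try (B,hash)→6300, (B,nl_idx)→8300, (E,nl_idx)→8700, (B,merge)→9050, (E,hash)→11200, (E,merge)→11700 …(+2); best=6300 via (B,hash)
  {ACEF}: card=10000; try (F,hash)→3980, (F,merge)→7760, (A,hash)→13880, (F,nl)→61800, (A,nl_idx)→63680, (A,merge)→153800 …(+1); best=3980 via (F,hash)
  {ABCDE}: card=2400; try (E,nl_idx)→9976, (D,hash)→10480, (E,hash)→12736, (E,merge)→13056, (D,merge)→39760, (E,nl)→243256 …(+1); best=9976 via (E,nl_idx)
  {ABCEF}: card=50000; try (F,hash)→10480, (B,hash)→17980, (F,merge)→39760, (B,nl_idx)→133980, (B,merge)→156230, (F,nl)→306300 …(+1); best=10480 via (F,hash)
  {ABCDEF}: card=48000; try (F,hash)→14056, (F,merge)→42136, (D,hash)→62160, (F,nl)→297976, (D,merge)→861440, (D,nl)→6010480; best=14056 via (F,hash)

cost=14056; order=D,B,A,C,E,F; methods=nl_idx,hash,hash,nl_idx,hash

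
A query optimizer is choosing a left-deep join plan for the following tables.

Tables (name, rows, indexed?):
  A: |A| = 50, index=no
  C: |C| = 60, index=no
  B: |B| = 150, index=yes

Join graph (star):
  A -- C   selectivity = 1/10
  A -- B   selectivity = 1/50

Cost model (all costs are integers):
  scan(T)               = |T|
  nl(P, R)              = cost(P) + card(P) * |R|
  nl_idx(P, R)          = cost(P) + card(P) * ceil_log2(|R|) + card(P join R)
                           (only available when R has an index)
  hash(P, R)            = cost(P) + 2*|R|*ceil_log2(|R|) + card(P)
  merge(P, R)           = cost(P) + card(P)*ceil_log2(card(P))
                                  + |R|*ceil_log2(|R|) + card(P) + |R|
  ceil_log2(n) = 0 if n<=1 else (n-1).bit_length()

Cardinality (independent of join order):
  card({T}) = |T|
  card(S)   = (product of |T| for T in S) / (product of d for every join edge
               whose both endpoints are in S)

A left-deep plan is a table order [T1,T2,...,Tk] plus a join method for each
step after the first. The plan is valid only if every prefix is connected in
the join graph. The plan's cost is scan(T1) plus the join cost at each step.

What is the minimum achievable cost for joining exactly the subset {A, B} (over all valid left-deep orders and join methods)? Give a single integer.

Selinger DP over subsets of {A,B}:
  {A}: scan cost=50, card=50
  {B}: scan cost=150, card=150
  {AB}: card=150; try (B,nl_idx)→600, (A,hash)→900, (B,merge)→1750, (A,merge)→1850, (B,hash)→2500, (B,nl)→7550 …(+1); best=600 via (B,nl_idx)

600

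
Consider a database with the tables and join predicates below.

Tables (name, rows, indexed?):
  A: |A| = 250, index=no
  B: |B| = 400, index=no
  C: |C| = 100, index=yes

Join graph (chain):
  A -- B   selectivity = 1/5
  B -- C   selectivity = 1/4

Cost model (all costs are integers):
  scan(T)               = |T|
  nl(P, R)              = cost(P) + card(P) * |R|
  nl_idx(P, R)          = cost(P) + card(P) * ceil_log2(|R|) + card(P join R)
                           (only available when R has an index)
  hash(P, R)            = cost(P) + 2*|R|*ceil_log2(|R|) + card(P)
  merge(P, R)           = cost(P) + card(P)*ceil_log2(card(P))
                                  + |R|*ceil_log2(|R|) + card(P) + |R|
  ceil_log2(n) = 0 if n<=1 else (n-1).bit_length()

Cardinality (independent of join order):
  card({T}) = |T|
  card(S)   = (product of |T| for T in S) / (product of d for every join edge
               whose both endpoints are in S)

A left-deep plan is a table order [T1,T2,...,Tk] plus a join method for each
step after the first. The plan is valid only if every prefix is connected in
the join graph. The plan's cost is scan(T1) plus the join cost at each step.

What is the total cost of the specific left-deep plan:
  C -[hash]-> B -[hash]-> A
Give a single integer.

21400

step 1: scan C: cost=100, card=100
step 2: join B via hash
    card(P join B) = 100*400/(4) = 10000
    cost = 100 + 2*400*9 + 100 = 7400
step 3: join A via hash
    card(P join A) = 10000*250/(5) = 500000
    cost = 7400 + 2*250*8 + 10000 = 21400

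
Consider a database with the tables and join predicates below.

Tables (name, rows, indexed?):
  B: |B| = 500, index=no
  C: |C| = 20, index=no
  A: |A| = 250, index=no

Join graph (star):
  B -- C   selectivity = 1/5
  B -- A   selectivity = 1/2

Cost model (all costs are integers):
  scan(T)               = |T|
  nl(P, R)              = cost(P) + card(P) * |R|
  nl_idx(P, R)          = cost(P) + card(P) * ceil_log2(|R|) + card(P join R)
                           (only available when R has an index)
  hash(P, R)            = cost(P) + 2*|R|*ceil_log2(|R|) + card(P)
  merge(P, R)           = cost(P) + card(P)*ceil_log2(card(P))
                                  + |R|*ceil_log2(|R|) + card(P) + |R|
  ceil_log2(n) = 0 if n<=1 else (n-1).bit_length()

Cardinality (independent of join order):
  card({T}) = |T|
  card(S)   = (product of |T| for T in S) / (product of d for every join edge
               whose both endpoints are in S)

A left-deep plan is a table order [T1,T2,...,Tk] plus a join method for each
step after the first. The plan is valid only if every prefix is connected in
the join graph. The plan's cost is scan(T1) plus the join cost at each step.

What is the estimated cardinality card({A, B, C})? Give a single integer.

Tables in S: A(250), B(500), C(20)
Edges inside S: B-C(d=5), B-A(d=2)
numerator = 250 * 500 * 20 = 2500000
denominator = 5 * 2 = 10
card(S) = 2500000 / 10 = 250000

250000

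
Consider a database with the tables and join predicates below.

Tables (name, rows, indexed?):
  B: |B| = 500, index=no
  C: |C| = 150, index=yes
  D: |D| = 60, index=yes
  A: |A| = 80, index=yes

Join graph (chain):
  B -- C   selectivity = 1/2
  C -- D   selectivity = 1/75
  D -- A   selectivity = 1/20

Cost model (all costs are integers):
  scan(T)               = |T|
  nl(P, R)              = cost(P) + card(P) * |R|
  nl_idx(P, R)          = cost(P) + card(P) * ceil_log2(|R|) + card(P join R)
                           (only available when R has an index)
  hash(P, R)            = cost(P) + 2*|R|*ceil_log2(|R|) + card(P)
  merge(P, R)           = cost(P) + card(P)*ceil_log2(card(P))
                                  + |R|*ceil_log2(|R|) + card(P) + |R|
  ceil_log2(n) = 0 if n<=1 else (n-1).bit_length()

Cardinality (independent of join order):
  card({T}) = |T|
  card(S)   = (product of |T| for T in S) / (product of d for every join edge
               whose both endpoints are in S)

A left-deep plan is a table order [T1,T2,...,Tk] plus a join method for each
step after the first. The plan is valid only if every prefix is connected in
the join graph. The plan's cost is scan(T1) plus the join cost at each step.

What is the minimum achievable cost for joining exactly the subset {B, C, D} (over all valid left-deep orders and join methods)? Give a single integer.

Selinger DP over subsets of {B,C,D}:
  {B}: scan cost=500, card=500
  {C}: scan cost=150, card=150
  {D}: scan cost=60, card=60
  {BC}: card=37500; try (C,hash)→3400, (B,merge)→6500, (C,merge)→6850, (B,hash)→9300, (C,nl_idx)→42000, (B,nl)→75150 …(+1); best=3400 via (C,hash)
  {CD}: card=120; try (C,nl_idx)→660, (D,hash)→1020, (D,nl_idx)→1170, (C,merge)→1830, (D,merge)→1920, (C,hash)→2520 …(+2); best=660 via (C,nl_idx)
  {BCD}: card=30000; try (B,merge)→6620, (B,hash)→9780, (D,hash)→41620, (B,nl)→60660, (D,nl_idx)→258400, (D,merge)→641320 …(+1); best=6620 via (B,merge)

6620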